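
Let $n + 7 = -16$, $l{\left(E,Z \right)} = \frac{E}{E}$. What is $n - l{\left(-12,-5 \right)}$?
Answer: $-24$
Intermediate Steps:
$l{\left(E,Z \right)} = 1$
$n = -23$ ($n = -7 - 16 = -23$)
$n - l{\left(-12,-5 \right)} = -23 - 1 = -24$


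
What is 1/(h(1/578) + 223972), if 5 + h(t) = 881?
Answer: 1/224848 ≈ 4.4475e-6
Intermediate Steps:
h(t) = 876 (h(t) = -5 + 881 = 876)
1/(h(1/578) + 223972) = 1/(876 + 223972) = 1/224848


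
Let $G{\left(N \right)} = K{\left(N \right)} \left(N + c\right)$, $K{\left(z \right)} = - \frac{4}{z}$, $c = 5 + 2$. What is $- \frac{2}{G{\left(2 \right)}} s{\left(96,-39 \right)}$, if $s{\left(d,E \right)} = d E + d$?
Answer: $- \frac{1216}{3} \approx -405.33$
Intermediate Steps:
$s{\left(d,E \right)} = d + E d$ ($s{\left(d,E \right)} = E d + d = d + E d$)
$c = 7$
$G{\left(N \right)} = - \frac{4 \left(7 + N\right)}{N}$ ($G{\left(N \right)} = - \frac{4}{N} \left(N + 7\right) = - \frac{4}{N} \left(7 + N\right) = - \frac{4 \left(7 + N\right)}{N}$)
$- \frac{2}{G{\left(2 \right)}} s{\left(96,-39 \right)} = - \frac{2}{-4 - \frac{28}{2}} \cdot 96 \left(1 - 39\right) = - \frac{2}{-4 - 14} \cdot 96 \left(-38\right) = - \frac{2}{-4 - 14} \left(-3648\right) = - \frac{2}{-18} \left(-3648\right) = \left(-2\right) \left(- \frac{1}{18}\right) \left(-3648\right) = \frac{1}{9} \left(-3648\right) = - \frac{1216}{3}$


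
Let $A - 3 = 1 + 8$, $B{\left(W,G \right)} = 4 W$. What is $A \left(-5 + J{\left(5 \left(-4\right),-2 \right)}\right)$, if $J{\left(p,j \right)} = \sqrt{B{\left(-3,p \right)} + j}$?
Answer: $-60 + 12 i \sqrt{14} \approx -60.0 + 44.9 i$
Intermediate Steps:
$J{\left(p,j \right)} = \sqrt{-12 + j}$ ($J{\left(p,j \right)} = \sqrt{4 \left(-3\right) + j} = \sqrt{-12 + j}$)
$A = 12$ ($A = 3 + \left(1 + 8\right) = 3 + 9 = 12$)
$A \left(-5 + J{\left(5 \left(-4\right),-2 \right)}\right) = 12 \left(-5 + \sqrt{-12 - 2}\right) = 12 \left(-5 + \sqrt{-14}\right) = 12 \left(-5 + i \sqrt{14}\right) = -60 + 12 i \sqrt{14}$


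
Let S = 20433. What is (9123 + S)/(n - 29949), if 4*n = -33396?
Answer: -4926/6383 ≈ -0.77174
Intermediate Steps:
n = -8349 (n = (¼)*(-33396) = -8349)
(9123 + S)/(n - 29949) = (9123 + 20433)/(-8349 - 29949) = 29556/(-38298) = 29556*(-1/38298) = -4926/6383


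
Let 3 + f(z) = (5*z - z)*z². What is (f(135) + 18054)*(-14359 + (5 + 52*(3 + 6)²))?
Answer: -99995566242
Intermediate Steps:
f(z) = -3 + 4*z³ (f(z) = -3 + (5*z - z)*z² = -3 + (4*z)*z² = -3 + 4*z³)
(f(135) + 18054)*(-14359 + (5 + 52*(3 + 6)²)) = ((-3 + 4*135³) + 18054)*(-14359 + (5 + 52*(3 + 6)²)) = ((-3 + 4*2460375) + 18054)*(-14359 + (5 + 52*9²)) = ((-3 + 9841500) + 18054)*(-14359 + (5 + 52*81)) = (9841497 + 18054)*(-14359 + (5 + 4212)) = 9859551*(-14359 + 4217) = 9859551*(-10142) = -99995566242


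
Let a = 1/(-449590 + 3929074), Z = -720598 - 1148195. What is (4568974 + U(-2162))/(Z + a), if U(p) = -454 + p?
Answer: -15888569599272/6502435342811 ≈ -2.4435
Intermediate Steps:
Z = -1868793
a = 1/3479484 ≈ 2.8740e-7
(4568974 + U(-2162))/(Z + a) = (4568974 + (-454 - 2162))/(-1868793 + 1/3479484) = (4568974 - 2616)/(-6502435342811/3479484) = 4566358*(-3479484/6502435342811) = -15888569599272/6502435342811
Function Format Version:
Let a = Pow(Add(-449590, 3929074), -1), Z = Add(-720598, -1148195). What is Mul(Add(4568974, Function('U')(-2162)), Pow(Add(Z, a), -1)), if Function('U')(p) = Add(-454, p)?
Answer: Rational(-15888569599272, 6502435342811) ≈ -2.4435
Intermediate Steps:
Z = -1868793
a = Rational(1, 3479484) (a = Pow(3479484, -1) = Rational(1, 3479484) ≈ 2.8740e-7)
Mul(Add(4568974, Function('U')(-2162)), Pow(Add(Z, a), -1)) = Mul(Add(4568974, Add(-454, -2162)), Pow(Add(-1868793, Rational(1, 3479484)), -1)) = Mul(Add(4568974, -2616), Pow(Rational(-6502435342811, 3479484), -1)) = Mul(4566358, Rational(-3479484, 6502435342811)) = Rational(-15888569599272, 6502435342811)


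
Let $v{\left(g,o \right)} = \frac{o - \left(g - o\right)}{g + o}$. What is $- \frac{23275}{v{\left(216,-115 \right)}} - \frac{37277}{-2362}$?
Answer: $\frac{1392289023}{263363} \approx 5286.6$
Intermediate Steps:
$v{\left(g,o \right)} = \frac{- g + 2 o}{g + o}$
$- \frac{23275}{v{\left(216,-115 \right)}} - \frac{37277}{-2362} = - \frac{23275}{\frac{1}{216 - 115} \left(\left(-1\right) 216 + 2 \left(-115\right)\right)} - \frac{37277}{-2362} = - \frac{23275}{\frac{1}{101} \left(-216 - 230\right)} - - \frac{37277}{2362} = - \frac{23275}{\frac{1}{101} \left(-446\right)} + \frac{37277}{2362} = - \frac{23275}{- \frac{446}{101}} + \frac{37277}{2362} = \left(-23275\right) \left(- \frac{101}{446}\right) + \frac{37277}{2362} = \frac{2350775}{446} + \frac{37277}{2362} = \frac{1392289023}{263363}$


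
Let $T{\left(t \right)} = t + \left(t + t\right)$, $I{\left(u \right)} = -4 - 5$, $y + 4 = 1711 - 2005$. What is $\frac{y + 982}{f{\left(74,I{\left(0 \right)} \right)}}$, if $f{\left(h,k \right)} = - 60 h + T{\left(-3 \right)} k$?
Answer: $- \frac{228}{1453} \approx -0.15692$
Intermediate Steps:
$y = -298$ ($y = -4 + \left(1711 - 2005\right) = -4 - 294 = -298$)
$I{\left(u \right)} = -9$ ($I{\left(u \right)} = -4 - 5 = -9$)
$T{\left(t \right)} = 3 t$ ($T{\left(t \right)} = t + 2 t = 3 t$)
$f{\left(h,k \right)} = - 60 h - 9 k$ ($f{\left(h,k \right)} = - 60 h + 3 \left(-3\right) k = - 60 h - 9 k$)
$\frac{y + 982}{f{\left(74,I{\left(0 \right)} \right)}} = \frac{-298 + 982}{\left(-60\right) 74 - -81} = \frac{684}{-4440 + 81} = \frac{684}{-4359} = 684 \left(- \frac{1}{4359}\right) = - \frac{228}{1453}$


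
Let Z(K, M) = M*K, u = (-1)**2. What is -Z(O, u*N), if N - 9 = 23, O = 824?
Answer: -26368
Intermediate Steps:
N = 32 (N = 9 + 23 = 32)
u = 1
Z(K, M) = K*M
-Z(O, u*N) = -824*1*32 = -824*32 = -1*26368 = -26368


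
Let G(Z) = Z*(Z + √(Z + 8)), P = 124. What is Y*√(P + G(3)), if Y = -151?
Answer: -151*√(133 + 3*√11) ≈ -1805.4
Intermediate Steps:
G(Z) = Z*(Z + √(8 + Z))
Y*√(P + G(3)) = -151*√(124 + 3*(3 + √(8 + 3))) = -151*√(124 + 3*(3 + √11)) = -151*√(124 + (9 + 3*√11)) = -151*√(133 + 3*√11)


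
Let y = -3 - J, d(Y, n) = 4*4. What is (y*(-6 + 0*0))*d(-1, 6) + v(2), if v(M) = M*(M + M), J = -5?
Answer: -184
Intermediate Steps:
d(Y, n) = 16
v(M) = 2*M² (v(M) = M*(2*M) = 2*M²)
y = 2 (y = -3 - 1*(-5) = -3 + 5 = 2)
(y*(-6 + 0*0))*d(-1, 6) + v(2) = (2*(-6 + 0*0))*16 + 2*2² = (2*(-6 + 0))*16 + 2*4 = (2*(-6))*16 + 8 = -12*16 + 8 = -192 + 8 = -184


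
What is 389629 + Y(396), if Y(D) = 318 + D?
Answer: 390343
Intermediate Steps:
389629 + Y(396) = 389629 + (318 + 396) = 389629 + 714 = 390343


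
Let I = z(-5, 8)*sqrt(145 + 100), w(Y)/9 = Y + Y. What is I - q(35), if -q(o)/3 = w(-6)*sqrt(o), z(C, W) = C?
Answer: -324*sqrt(35) - 35*sqrt(5) ≈ -1995.1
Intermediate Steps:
w(Y) = 18*Y (w(Y) = 9*(Y + Y) = 9*(2*Y) = 18*Y)
q(o) = 324*sqrt(o) (q(o) = -3*18*(-6)*sqrt(o) = -(-324)*sqrt(o) = 324*sqrt(o))
I = -35*sqrt(5) (I = -5*sqrt(145 + 100) = -35*sqrt(5) ≈ -78.262)
I - q(35) = -35*sqrt(5) - 324*sqrt(35) = -324*sqrt(35) - 35*sqrt(5)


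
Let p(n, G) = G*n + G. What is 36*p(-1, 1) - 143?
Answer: -143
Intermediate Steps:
p(n, G) = G + G*n
36*p(-1, 1) - 143 = 36*(1*(1 - 1)) - 143 = 36*(1*0) - 143 = 36*0 - 143 = 0 - 143 = -143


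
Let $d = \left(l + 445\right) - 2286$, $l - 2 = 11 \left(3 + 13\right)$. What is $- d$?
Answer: $1663$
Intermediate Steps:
$l = 178$ ($l = 2 + 11 \left(3 + 13\right) = 2 + 11 \cdot 16 = 2 + 176 = 178$)
$d = -1663$ ($d = \left(178 + 445\right) - 2286 = 623 - 2286 = -1663$)
$- d = \left(-1\right) \left(-1663\right) = 1663$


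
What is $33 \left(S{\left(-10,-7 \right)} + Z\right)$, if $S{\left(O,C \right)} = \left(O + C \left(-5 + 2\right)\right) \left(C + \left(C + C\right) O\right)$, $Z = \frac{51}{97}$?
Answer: $\frac{4684746}{97} \approx 48296.0$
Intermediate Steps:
$Z = \frac{51}{97}$ ($Z = 51 \cdot \frac{1}{97} = \frac{51}{97} \approx 0.52577$)
$S{\left(O,C \right)} = \left(C + 2 C O\right) \left(O - 3 C\right)$ ($S{\left(O,C \right)} = \left(O + C \left(-3\right)\right) \left(C + 2 C O\right) = \left(O - 3 C\right) \left(C + 2 C O\right) = \left(C + 2 C O\right) \left(O - 3 C\right)$)
$33 \left(S{\left(-10,-7 \right)} + Z\right) = 33 \left(- 7 \left(-10 - -21 + 2 \left(-10\right)^{2} - \left(-42\right) \left(-10\right)\right) + \frac{51}{97}\right) = 33 \left(- 7 \left(-10 + 21 + 2 \cdot 100 - 420\right) + \frac{51}{97}\right) = 33 \left(- 7 \left(-10 + 21 + 200 - 420\right) + \frac{51}{97}\right) = 33 \left(\left(-7\right) \left(-209\right) + \frac{51}{97}\right) = 33 \left(1463 + \frac{51}{97}\right) = 33 \cdot \frac{141962}{97} = \frac{4684746}{97}$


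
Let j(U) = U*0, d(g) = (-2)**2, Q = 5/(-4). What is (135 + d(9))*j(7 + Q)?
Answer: 0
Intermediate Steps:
Q = -5/4 (Q = 5*(-1/4) = -5/4 ≈ -1.2500)
d(g) = 4
j(U) = 0
(135 + d(9))*j(7 + Q) = (135 + 4)*0 = 139*0 = 0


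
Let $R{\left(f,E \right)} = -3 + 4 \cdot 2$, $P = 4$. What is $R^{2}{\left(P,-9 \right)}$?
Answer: $25$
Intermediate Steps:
$R{\left(f,E \right)} = 5$ ($R{\left(f,E \right)} = -3 + 8 = 5$)
$R^{2}{\left(P,-9 \right)} = 5^{2} = 25$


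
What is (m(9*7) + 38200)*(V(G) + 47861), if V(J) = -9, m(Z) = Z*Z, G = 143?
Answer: 2017870988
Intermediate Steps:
m(Z) = Z²
(m(9*7) + 38200)*(V(G) + 47861) = ((9*7)² + 38200)*(-9 + 47861) = (63² + 38200)*47852 = (3969 + 38200)*47852 = 42169*47852 = 2017870988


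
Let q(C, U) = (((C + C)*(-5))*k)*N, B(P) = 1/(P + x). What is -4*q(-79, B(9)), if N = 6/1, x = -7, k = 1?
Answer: -18960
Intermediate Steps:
B(P) = 1/(-7 + P) (B(P) = 1/(P - 7) = 1/(-7 + P))
N = 6 (N = 6*1 = 6)
q(C, U) = -60*C (q(C, U) = (((C + C)*(-5))*1)*6 = (((2*C)*(-5))*1)*6 = (-10*C*1)*6 = -10*C*6 = -60*C)
-4*q(-79, B(9)) = -(-240)*(-79) = -4*4740 = -18960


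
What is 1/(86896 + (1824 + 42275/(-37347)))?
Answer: 37347/3313383565 ≈ 1.1272e-5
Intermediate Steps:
1/(86896 + (1824 + 42275/(-37347))) = 1/(86896 + (1824 + 42275*(-1/37347))) = 1/(86896 + (1824 - 42275/37347)) = 1/(86896 + 68078653/37347) = 1/(3313383565/37347) = 37347/3313383565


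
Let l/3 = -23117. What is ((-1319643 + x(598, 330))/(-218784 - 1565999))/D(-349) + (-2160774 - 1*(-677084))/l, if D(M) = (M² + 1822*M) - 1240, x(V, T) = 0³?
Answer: 104968666150922069/4906471334615697 ≈ 21.394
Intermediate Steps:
l = -69351 (l = 3*(-23117) = -69351)
x(V, T) = 0
D(M) = -1240 + M² + 1822*M
((-1319643 + x(598, 330))/(-218784 - 1565999))/D(-349) + (-2160774 - 1*(-677084))/l = ((-1319643 + 0)/(-218784 - 1565999))/(-1240 + (-349)² + 1822*(-349)) + (-2160774 - 1*(-677084))/(-69351) = (-1319643/(-1784783))/(-1240 + 121801 - 635878) + (-2160774 + 677084)*(-1/69351) = -1319643*(-1/1784783)/(-515317) - 1483690*(-1/69351) = (101511/137291)*(-1/515317) + 1483690/69351 = -101511/70748386247 + 1483690/69351 = 104968666150922069/4906471334615697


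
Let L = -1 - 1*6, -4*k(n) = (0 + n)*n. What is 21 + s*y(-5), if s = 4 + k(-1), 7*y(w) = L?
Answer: 69/4 ≈ 17.250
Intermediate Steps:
k(n) = -n²/4 (k(n) = -(0 + n)*n/4 = -n*n/4 = -n²/4)
L = -7 (L = -1 - 6 = -7)
y(w) = -1 (y(w) = (⅐)*(-7) = -1)
s = 15/4 (s = 4 - ¼*(-1)² = 4 - ¼*1 = 4 - ¼ = 15/4 ≈ 3.7500)
21 + s*y(-5) = 21 + (15/4)*(-1) = 21 - 15/4 = 69/4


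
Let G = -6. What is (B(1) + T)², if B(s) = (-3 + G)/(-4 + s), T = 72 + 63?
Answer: 19044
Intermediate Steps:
T = 135
B(s) = -9/(-4 + s) (B(s) = (-3 - 6)/(-4 + s) = -9/(-4 + s))
(B(1) + T)² = (-9/(-4 + 1) + 135)² = (-9/(-3) + 135)² = (-9*(-⅓) + 135)² = (3 + 135)² = 138² = 19044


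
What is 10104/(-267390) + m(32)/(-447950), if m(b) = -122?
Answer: -74891087/1996289175 ≈ -0.037515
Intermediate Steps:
10104/(-267390) + m(32)/(-447950) = 10104/(-267390) - 122/(-447950) = 10104*(-1/267390) - 122*(-1/447950) = -1684/44565 + 61/223975 = -74891087/1996289175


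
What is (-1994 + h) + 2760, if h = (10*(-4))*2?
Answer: 686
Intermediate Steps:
h = -80 (h = -40*2 = -80)
(-1994 + h) + 2760 = (-1994 - 80) + 2760 = -2074 + 2760 = 686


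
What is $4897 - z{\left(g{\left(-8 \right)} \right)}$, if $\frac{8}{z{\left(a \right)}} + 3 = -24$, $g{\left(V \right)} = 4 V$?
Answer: $\frac{132227}{27} \approx 4897.3$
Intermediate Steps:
$z{\left(a \right)} = - \frac{8}{27}$ ($z{\left(a \right)} = \frac{8}{-3 - 24} = \frac{8}{-27} = 8 \left(- \frac{1}{27}\right) = - \frac{8}{27}$)
$4897 - z{\left(g{\left(-8 \right)} \right)} = 4897 - - \frac{8}{27} = 4897 + \frac{8}{27} = \frac{132227}{27}$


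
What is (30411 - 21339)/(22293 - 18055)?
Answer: 4536/2119 ≈ 2.1406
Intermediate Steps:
(30411 - 21339)/(22293 - 18055) = 9072/4238 = 9072*(1/4238) = 4536/2119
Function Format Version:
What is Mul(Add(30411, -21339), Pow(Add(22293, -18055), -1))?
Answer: Rational(4536, 2119) ≈ 2.1406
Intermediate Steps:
Mul(Add(30411, -21339), Pow(Add(22293, -18055), -1)) = Mul(9072, Pow(4238, -1)) = Mul(9072, Rational(1, 4238)) = Rational(4536, 2119)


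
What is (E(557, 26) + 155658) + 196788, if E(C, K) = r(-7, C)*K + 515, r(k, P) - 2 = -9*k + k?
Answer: 354469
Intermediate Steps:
r(k, P) = 2 - 8*k (r(k, P) = 2 + (-9*k + k) = 2 - 8*k)
E(C, K) = 515 + 58*K (E(C, K) = (2 - 8*(-7))*K + 515 = (2 + 56)*K + 515 = 58*K + 515 = 515 + 58*K)
(E(557, 26) + 155658) + 196788 = ((515 + 58*26) + 155658) + 196788 = ((515 + 1508) + 155658) + 196788 = (2023 + 155658) + 196788 = 157681 + 196788 = 354469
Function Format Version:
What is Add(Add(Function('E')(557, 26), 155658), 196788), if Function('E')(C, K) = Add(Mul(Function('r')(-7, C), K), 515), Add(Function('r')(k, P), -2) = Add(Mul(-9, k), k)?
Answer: 354469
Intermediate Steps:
Function('r')(k, P) = Add(2, Mul(-8, k)) (Function('r')(k, P) = Add(2, Add(Mul(-9, k), k)) = Add(2, Mul(-8, k)))
Function('E')(C, K) = Add(515, Mul(58, K)) (Function('E')(C, K) = Add(Mul(Add(2, Mul(-8, -7)), K), 515) = Add(Mul(Add(2, 56), K), 515) = Add(Mul(58, K), 515) = Add(515, Mul(58, K)))
Add(Add(Function('E')(557, 26), 155658), 196788) = Add(Add(Add(515, Mul(58, 26)), 155658), 196788) = Add(Add(Add(515, 1508), 155658), 196788) = Add(Add(2023, 155658), 196788) = Add(157681, 196788) = 354469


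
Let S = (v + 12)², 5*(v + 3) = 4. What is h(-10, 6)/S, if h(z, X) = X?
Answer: 150/2401 ≈ 0.062474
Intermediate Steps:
v = -11/5 (v = -3 + (⅕)*4 = -3 + ⅘ = -11/5 ≈ -2.2000)
S = 2401/25 (S = (-11/5 + 12)² = (49/5)² = 2401/25 ≈ 96.040)
h(-10, 6)/S = 6/(2401/25) = 6*(25/2401) = 150/2401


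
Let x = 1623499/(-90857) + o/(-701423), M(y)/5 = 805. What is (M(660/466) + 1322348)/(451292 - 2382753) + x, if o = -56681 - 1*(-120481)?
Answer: -79144633419551300/4244498072486399 ≈ -18.646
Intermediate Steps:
o = 63800 (o = -56681 + 120481 = 63800)
M(y) = 4025 (M(y) = 5*805 = 4025)
x = -39467455713/2197558259 (x = 1623499/(-90857) + 63800/(-701423) = 1623499*(-1/90857) + 63800*(-1/701423) = -1623499/90857 - 2200/24187 = -39467455713/2197558259 ≈ -17.960)
(M(660/466) + 1322348)/(451292 - 2382753) + x = (4025 + 1322348)/(451292 - 2382753) - 39467455713/2197558259 = 1326373/(-1931461) - 39467455713/2197558259 = 1326373*(-1/1931461) - 39467455713/2197558259 = -1326373/1931461 - 39467455713/2197558259 = -79144633419551300/4244498072486399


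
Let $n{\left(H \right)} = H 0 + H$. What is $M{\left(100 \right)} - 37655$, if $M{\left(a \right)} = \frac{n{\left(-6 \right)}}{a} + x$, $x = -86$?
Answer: $- \frac{1887053}{50} \approx -37741.0$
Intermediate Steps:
$n{\left(H \right)} = H$ ($n{\left(H \right)} = 0 + H = H$)
$M{\left(a \right)} = -86 - \frac{6}{a}$ ($M{\left(a \right)} = - \frac{6}{a} - 86 = -86 - \frac{6}{a}$)
$M{\left(100 \right)} - 37655 = \left(-86 - \frac{6}{100}\right) - 37655 = \left(-86 - \frac{3}{50}\right) - 37655 = - \frac{4303}{50} - 37655 = - \frac{1887053}{50}$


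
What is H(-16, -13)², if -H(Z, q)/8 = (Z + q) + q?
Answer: 112896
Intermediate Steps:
H(Z, q) = -16*q - 8*Z (H(Z, q) = -8*((Z + q) + q) = -8*(Z + 2*q) = -16*q - 8*Z)
H(-16, -13)² = (-16*(-13) - 8*(-16))² = (208 + 128)² = 336² = 112896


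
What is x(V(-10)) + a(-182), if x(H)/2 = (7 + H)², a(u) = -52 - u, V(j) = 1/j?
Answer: 11261/50 ≈ 225.22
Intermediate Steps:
x(H) = 2*(7 + H)²
x(V(-10)) + a(-182) = 2*(7 + 1/(-10))² + (-52 - 1*(-182)) = 2*(7 - ⅒)² + (-52 + 182) = 2*(69/10)² + 130 = 2*(4761/100) + 130 = 4761/50 + 130 = 11261/50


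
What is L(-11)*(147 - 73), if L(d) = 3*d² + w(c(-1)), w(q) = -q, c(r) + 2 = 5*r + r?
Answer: 27454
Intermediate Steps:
c(r) = -2 + 6*r (c(r) = -2 + (5*r + r) = -2 + 6*r)
L(d) = 8 + 3*d² (L(d) = 3*d² - (-2 + 6*(-1)) = 3*d² - (-2 - 6) = 3*d² - 1*(-8) = 3*d² + 8 = 8 + 3*d²)
L(-11)*(147 - 73) = (8 + 3*(-11)²)*(147 - 73) = (8 + 3*121)*74 = (8 + 363)*74 = 371*74 = 27454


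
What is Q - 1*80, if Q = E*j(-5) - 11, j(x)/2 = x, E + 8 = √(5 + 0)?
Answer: -11 - 10*√5 ≈ -33.361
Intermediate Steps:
E = -8 + √5 (E = -8 + √(5 + 0) = -8 + √5 ≈ -5.7639)
j(x) = 2*x
Q = 69 - 10*√5 (Q = (-8 + √5)*(2*(-5)) - 11 = (-8 + √5)*(-10) - 11 = (80 - 10*√5) - 11 = 69 - 10*√5 ≈ 46.639)
Q - 1*80 = (69 - 10*√5) - 1*80 = (69 - 10*√5) - 80 = -11 - 10*√5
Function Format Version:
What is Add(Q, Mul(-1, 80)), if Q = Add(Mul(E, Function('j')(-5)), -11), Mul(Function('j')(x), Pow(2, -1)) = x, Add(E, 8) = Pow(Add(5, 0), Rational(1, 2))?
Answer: Add(-11, Mul(-10, Pow(5, Rational(1, 2)))) ≈ -33.361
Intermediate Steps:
E = Add(-8, Pow(5, Rational(1, 2))) (E = Add(-8, Pow(Add(5, 0), Rational(1, 2))) = Add(-8, Pow(5, Rational(1, 2))) ≈ -5.7639)
Function('j')(x) = Mul(2, x)
Q = Add(69, Mul(-10, Pow(5, Rational(1, 2)))) (Q = Add(Mul(Add(-8, Pow(5, Rational(1, 2))), Mul(2, -5)), -11) = Add(Mul(Add(-8, Pow(5, Rational(1, 2))), -10), -11) = Add(Add(80, Mul(-10, Pow(5, Rational(1, 2)))), -11) = Add(69, Mul(-10, Pow(5, Rational(1, 2)))) ≈ 46.639)
Add(Q, Mul(-1, 80)) = Add(Add(69, Mul(-10, Pow(5, Rational(1, 2)))), Mul(-1, 80)) = Add(Add(69, Mul(-10, Pow(5, Rational(1, 2)))), -80) = Add(-11, Mul(-10, Pow(5, Rational(1, 2))))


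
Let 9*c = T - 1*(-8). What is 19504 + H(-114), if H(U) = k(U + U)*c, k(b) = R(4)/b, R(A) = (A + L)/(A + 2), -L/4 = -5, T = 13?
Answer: 3335177/171 ≈ 19504.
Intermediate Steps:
L = 20 (L = -4*(-5) = 20)
c = 7/3 (c = (13 - 1*(-8))/9 = (13 + 8)/9 = (⅑)*21 = 7/3 ≈ 2.3333)
R(A) = (20 + A)/(2 + A) (R(A) = (A + 20)/(A + 2) = (20 + A)/(2 + A))
k(b) = 4/b (k(b) = ((20 + 4)/(2 + 4))/b = (24/6)/b = ((⅙)*24)/b = 4/b)
H(U) = 14/(3*U) (H(U) = (4/(U + U))*(7/3) = (4/((2*U)))*(7/3) = (4*(1/(2*U)))*(7/3) = (2/U)*(7/3) = 14/(3*U))
19504 + H(-114) = 19504 + (14/3)/(-114) = 19504 + (14/3)*(-1/114) = 19504 - 7/171 = 3335177/171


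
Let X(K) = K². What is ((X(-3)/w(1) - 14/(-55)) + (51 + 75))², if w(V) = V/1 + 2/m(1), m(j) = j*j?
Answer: 50537881/3025 ≈ 16707.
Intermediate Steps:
m(j) = j²
w(V) = 2 + V (w(V) = V/1 + 2/(1²) = V*1 + 2/1 = V + 2*1 = V + 2 = 2 + V)
((X(-3)/w(1) - 14/(-55)) + (51 + 75))² = (((-3)²/(2 + 1) - 14/(-55)) + (51 + 75))² = ((9/3 - 14*(-1/55)) + 126)² = ((9*(⅓) + 14/55) + 126)² = ((3 + 14/55) + 126)² = (179/55 + 126)² = (7109/55)² = 50537881/3025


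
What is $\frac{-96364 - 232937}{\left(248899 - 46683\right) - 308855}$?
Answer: $\frac{329301}{106639} \approx 3.088$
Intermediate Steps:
$\frac{-96364 - 232937}{\left(248899 - 46683\right) - 308855} = \frac{-96364 - 232937}{202216 - 308855} = - \frac{329301}{-106639} = \left(-329301\right) \left(- \frac{1}{106639}\right) = \frac{329301}{106639}$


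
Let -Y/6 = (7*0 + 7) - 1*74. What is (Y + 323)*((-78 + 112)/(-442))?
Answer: -725/13 ≈ -55.769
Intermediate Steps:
Y = 402 (Y = -6*((7*0 + 7) - 1*74) = -6*((0 + 7) - 74) = -6*(7 - 74) = -6*(-67) = 402)
(Y + 323)*((-78 + 112)/(-442)) = (402 + 323)*((-78 + 112)/(-442)) = 725*(34*(-1/442)) = 725*(-1/13) = -725/13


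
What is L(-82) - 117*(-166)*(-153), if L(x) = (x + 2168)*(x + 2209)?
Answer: 1465356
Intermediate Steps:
L(x) = (2168 + x)*(2209 + x)
L(-82) - 117*(-166)*(-153) = (4789112 + (-82)² + 4377*(-82)) - 117*(-166)*(-153) = (4789112 + 6724 - 358914) + 19422*(-153) = 4436922 - 2971566 = 1465356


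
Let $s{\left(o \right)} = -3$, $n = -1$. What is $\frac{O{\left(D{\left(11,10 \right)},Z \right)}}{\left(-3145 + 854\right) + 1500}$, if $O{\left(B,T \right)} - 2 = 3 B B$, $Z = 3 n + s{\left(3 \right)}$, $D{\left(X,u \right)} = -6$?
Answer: $- \frac{110}{791} \approx -0.13906$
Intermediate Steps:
$Z = -6$ ($Z = 3 \left(-1\right) - 3 = -3 - 3 = -6$)
$O{\left(B,T \right)} = 2 + 3 B^{2}$ ($O{\left(B,T \right)} = 2 + 3 B B = 2 + 3 B^{2}$)
$\frac{O{\left(D{\left(11,10 \right)},Z \right)}}{\left(-3145 + 854\right) + 1500} = \frac{2 + 3 \left(-6\right)^{2}}{\left(-3145 + 854\right) + 1500} = \frac{2 + 3 \cdot 36}{-2291 + 1500} = \frac{2 + 108}{-791} = 110 \left(- \frac{1}{791}\right) = - \frac{110}{791}$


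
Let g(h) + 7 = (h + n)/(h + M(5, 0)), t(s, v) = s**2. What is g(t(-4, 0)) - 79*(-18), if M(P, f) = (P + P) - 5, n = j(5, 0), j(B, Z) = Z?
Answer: 29731/21 ≈ 1415.8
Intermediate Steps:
n = 0
M(P, f) = -5 + 2*P (M(P, f) = 2*P - 5 = -5 + 2*P)
g(h) = -7 + h/(5 + h) (g(h) = -7 + (h + 0)/(h + (-5 + 2*5)) = -7 + h/(h + (-5 + 10)) = -7 + h/(h + 5) = -7 + h/(5 + h))
g(t(-4, 0)) - 79*(-18) = (-35 - 6*(-4)**2)/(5 + (-4)**2) - 79*(-18) = (-35 - 6*16)/(5 + 16) + 1422 = (-35 - 96)/21 + 1422 = (1/21)*(-131) + 1422 = -131/21 + 1422 = 29731/21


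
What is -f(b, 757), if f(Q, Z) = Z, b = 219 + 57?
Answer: -757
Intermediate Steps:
b = 276
-f(b, 757) = -1*757 = -757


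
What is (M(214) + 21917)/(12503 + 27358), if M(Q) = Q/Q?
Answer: 7306/13287 ≈ 0.54986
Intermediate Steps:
M(Q) = 1
(M(214) + 21917)/(12503 + 27358) = (1 + 21917)/(12503 + 27358) = 21918/39861 = 21918*(1/39861) = 7306/13287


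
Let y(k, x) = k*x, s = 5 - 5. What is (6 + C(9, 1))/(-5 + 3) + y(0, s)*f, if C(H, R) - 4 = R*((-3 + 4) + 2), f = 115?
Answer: -13/2 ≈ -6.5000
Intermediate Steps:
C(H, R) = 4 + 3*R (C(H, R) = 4 + R*((-3 + 4) + 2) = 4 + R*(1 + 2) = 4 + R*3 = 4 + 3*R)
s = 0
(6 + C(9, 1))/(-5 + 3) + y(0, s)*f = (6 + (4 + 3*1))/(-5 + 3) + (0*0)*115 = (6 + (4 + 3))/(-2) + 0*115 = (6 + 7)*(-½) + 0 = 13*(-½) + 0 = -13/2 + 0 = -13/2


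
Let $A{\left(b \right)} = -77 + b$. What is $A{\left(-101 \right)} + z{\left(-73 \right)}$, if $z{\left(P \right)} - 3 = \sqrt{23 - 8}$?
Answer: $-175 + \sqrt{15} \approx -171.13$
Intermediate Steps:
$z{\left(P \right)} = 3 + \sqrt{15}$ ($z{\left(P \right)} = 3 + \sqrt{23 - 8} = 3 + \sqrt{15}$)
$A{\left(-101 \right)} + z{\left(-73 \right)} = \left(-77 - 101\right) + \left(3 + \sqrt{15}\right) = -178 + \left(3 + \sqrt{15}\right) = -175 + \sqrt{15}$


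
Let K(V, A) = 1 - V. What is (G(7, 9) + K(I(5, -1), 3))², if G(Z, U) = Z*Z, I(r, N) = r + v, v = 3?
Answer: 1764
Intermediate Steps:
I(r, N) = 3 + r (I(r, N) = r + 3 = 3 + r)
G(Z, U) = Z²
(G(7, 9) + K(I(5, -1), 3))² = (7² + (1 - (3 + 5)))² = (49 + (1 - 1*8))² = (49 + (1 - 8))² = (49 - 7)² = 42² = 1764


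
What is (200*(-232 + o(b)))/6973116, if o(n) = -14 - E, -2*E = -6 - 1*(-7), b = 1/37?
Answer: -12275/1743279 ≈ -0.0070413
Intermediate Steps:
b = 1/37 ≈ 0.027027
E = -½ (E = -(-6 - 1*(-7))/2 = -(-6 + 7)/2 = -½*1 = -½ ≈ -0.50000)
o(n) = -27/2 (o(n) = -14 - 1*(-½) = -14 + ½ = -27/2)
(200*(-232 + o(b)))/6973116 = (200*(-232 - 27/2))/6973116 = (200*(-491/2))*(1/6973116) = -49100*1/6973116 = -12275/1743279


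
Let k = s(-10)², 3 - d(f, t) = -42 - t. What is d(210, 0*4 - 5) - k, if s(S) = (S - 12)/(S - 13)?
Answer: 20676/529 ≈ 39.085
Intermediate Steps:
d(f, t) = 45 + t (d(f, t) = 3 - (-42 - t) = 3 + (42 + t) = 45 + t)
s(S) = (-12 + S)/(-13 + S)
k = 484/529 (k = ((-12 - 10)/(-13 - 10))² = (-22/(-23))² = (-1/23*(-22))² = (22/23)² = 484/529 ≈ 0.91493)
d(210, 0*4 - 5) - k = (45 + (0*4 - 5)) - 1*484/529 = (45 + (0 - 5)) - 484/529 = (45 - 5) - 484/529 = 40 - 484/529 = 20676/529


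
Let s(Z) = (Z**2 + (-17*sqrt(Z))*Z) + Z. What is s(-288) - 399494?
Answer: -316838 + 58752*I*sqrt(2) ≈ -3.1684e+5 + 83088.0*I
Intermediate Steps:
s(Z) = Z + Z**2 - 17*Z**(3/2) (s(Z) = (Z**2 - 17*Z**(3/2)) + Z = Z + Z**2 - 17*Z**(3/2))
s(-288) - 399494 = (-288 + (-288)**2 - (-58752)*I*sqrt(2)) - 399494 = (-288 + 82944 - (-58752)*I*sqrt(2)) - 399494 = (-288 + 82944 + 58752*I*sqrt(2)) - 399494 = (82656 + 58752*I*sqrt(2)) - 399494 = -316838 + 58752*I*sqrt(2)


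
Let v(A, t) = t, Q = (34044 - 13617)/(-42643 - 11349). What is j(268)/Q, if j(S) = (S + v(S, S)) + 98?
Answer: -34230928/20427 ≈ -1675.8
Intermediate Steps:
Q = -20427/53992 (Q = 20427/(-53992) = 20427*(-1/53992) = -20427/53992 ≈ -0.37833)
j(S) = 98 + 2*S (j(S) = (S + S) + 98 = 2*S + 98 = 98 + 2*S)
j(268)/Q = (98 + 2*268)/(-20427/53992) = (98 + 536)*(-53992/20427) = 634*(-53992/20427) = -34230928/20427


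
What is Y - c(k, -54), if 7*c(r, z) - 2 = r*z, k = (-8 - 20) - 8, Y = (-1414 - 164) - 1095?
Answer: -2951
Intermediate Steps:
Y = -2673 (Y = -1578 - 1095 = -2673)
k = -36 (k = -28 - 8 = -36)
c(r, z) = 2/7 + r*z/7 (c(r, z) = 2/7 + (r*z)/7 = 2/7 + r*z/7)
Y - c(k, -54) = -2673 - (2/7 + (⅐)*(-36)*(-54)) = -2673 - (2/7 + 1944/7) = -2673 - 1*278 = -2673 - 278 = -2951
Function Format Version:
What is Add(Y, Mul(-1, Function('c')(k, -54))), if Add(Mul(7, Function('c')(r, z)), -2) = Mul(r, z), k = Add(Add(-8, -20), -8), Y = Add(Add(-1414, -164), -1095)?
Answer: -2951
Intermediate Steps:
Y = -2673 (Y = Add(-1578, -1095) = -2673)
k = -36 (k = Add(-28, -8) = -36)
Function('c')(r, z) = Add(Rational(2, 7), Mul(Rational(1, 7), r, z)) (Function('c')(r, z) = Add(Rational(2, 7), Mul(Rational(1, 7), Mul(r, z))) = Add(Rational(2, 7), Mul(Rational(1, 7), r, z)))
Add(Y, Mul(-1, Function('c')(k, -54))) = Add(-2673, Mul(-1, Add(Rational(2, 7), Mul(Rational(1, 7), -36, -54)))) = Add(-2673, Mul(-1, Add(Rational(2, 7), Rational(1944, 7)))) = Add(-2673, Mul(-1, 278)) = Add(-2673, -278) = -2951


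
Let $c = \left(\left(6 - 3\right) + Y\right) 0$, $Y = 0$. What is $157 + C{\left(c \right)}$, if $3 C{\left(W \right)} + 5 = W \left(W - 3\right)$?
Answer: $\frac{466}{3} \approx 155.33$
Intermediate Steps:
$c = 0$ ($c = \left(\left(6 - 3\right) + 0\right) 0 = \left(3 + 0\right) 0 = 3 \cdot 0 = 0$)
$C{\left(W \right)} = - \frac{5}{3} + \frac{W \left(-3 + W\right)}{3}$ ($C{\left(W \right)} = - \frac{5}{3} + \frac{W \left(W - 3\right)}{3} = - \frac{5}{3} + \frac{W \left(-3 + W\right)}{3}$)
$157 + C{\left(c \right)} = 157 - \left(\frac{5}{3} - \frac{0^{2}}{3}\right) = 157 + \left(- \frac{5}{3} + 0 + \frac{1}{3} \cdot 0\right) = 157 + \left(- \frac{5}{3} + 0 + 0\right) = 157 - \frac{5}{3} = \frac{466}{3}$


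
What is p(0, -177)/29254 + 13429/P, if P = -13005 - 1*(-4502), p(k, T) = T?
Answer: -394356997/248746762 ≈ -1.5854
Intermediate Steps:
P = -8503 (P = -13005 + 4502 = -8503)
p(0, -177)/29254 + 13429/P = -177/29254 + 13429/(-8503) = -177*1/29254 + 13429*(-1/8503) = -177/29254 - 13429/8503 = -394356997/248746762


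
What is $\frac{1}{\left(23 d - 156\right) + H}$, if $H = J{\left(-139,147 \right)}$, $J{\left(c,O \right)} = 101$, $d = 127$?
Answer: $\frac{1}{2866} \approx 0.00034892$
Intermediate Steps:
$H = 101$
$\frac{1}{\left(23 d - 156\right) + H} = \frac{1}{\left(23 \cdot 127 - 156\right) + 101} = \frac{1}{\left(2921 - 156\right) + 101} = \frac{1}{2765 + 101} = \frac{1}{2866}$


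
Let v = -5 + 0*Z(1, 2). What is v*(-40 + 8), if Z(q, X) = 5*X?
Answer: 160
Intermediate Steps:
v = -5 (v = -5 + 0*(5*2) = -5 + 0*10 = -5 + 0 = -5)
v*(-40 + 8) = -5*(-40 + 8) = -5*(-32) = 160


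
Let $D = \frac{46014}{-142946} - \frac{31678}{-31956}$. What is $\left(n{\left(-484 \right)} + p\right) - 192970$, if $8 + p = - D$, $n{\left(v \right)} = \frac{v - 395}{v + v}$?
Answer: $- \frac{106663800546800009}{552725867496} \approx -1.9298 \cdot 10^{5}$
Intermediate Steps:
$D = \frac{764455001}{1141995594}$ ($D = 46014 \left(- \frac{1}{142946}\right) - - \frac{15839}{15978} = - \frac{23007}{71473} + \frac{15839}{15978} = \frac{764455001}{1141995594} \approx 0.6694$)
$n{\left(v \right)} = \frac{-395 + v}{2 v}$
$p = - \frac{9900419753}{1141995594}$ ($p = -8 - \frac{764455001}{1141995594} = - \frac{9900419753}{1141995594} \approx -8.6694$)
$\left(n{\left(-484 \right)} + p\right) - 192970 = \left(\frac{-395 - 484}{2 \left(-484\right)} - \frac{9900419753}{1141995594}\right) - 192970 = \left(\frac{1}{2} \left(- \frac{1}{484}\right) \left(-879\right) - \frac{9900419753}{1141995594}\right) - 192970 = \left(\frac{879}{968} - \frac{9900419753}{1141995594}\right) - 192970 = - \frac{4289896096889}{552725867496} - 192970 = - \frac{106663800546800009}{552725867496}$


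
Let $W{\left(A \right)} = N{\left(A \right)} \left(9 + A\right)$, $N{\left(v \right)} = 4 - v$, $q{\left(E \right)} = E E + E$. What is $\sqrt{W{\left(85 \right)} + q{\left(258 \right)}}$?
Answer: $2 \sqrt{14802} \approx 243.33$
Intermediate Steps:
$q{\left(E \right)} = E + E^{2}$ ($q{\left(E \right)} = E^{2} + E = E + E^{2}$)
$W{\left(A \right)} = \left(4 - A\right) \left(9 + A\right)$
$\sqrt{W{\left(85 \right)} + q{\left(258 \right)}} = \sqrt{- \left(-4 + 85\right) \left(9 + 85\right) + 258 \left(1 + 258\right)} = \sqrt{\left(-1\right) 81 \cdot 94 + 258 \cdot 259} = \sqrt{-7614 + 66822} = \sqrt{59208} = 2 \sqrt{14802}$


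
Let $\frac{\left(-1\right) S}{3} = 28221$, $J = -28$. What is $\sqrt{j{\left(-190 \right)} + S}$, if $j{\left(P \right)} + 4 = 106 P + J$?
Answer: $i \sqrt{104835} \approx 323.78 i$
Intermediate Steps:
$S = -84663$ ($S = \left(-3\right) 28221 = -84663$)
$j{\left(P \right)} = -32 + 106 P$ ($j{\left(P \right)} = -4 + \left(106 P - 28\right) = -4 + \left(-28 + 106 P\right) = -32 + 106 P$)
$\sqrt{j{\left(-190 \right)} + S} = \sqrt{\left(-32 + 106 \left(-190\right)\right) - 84663} = \sqrt{\left(-32 - 20140\right) - 84663} = \sqrt{-20172 - 84663} = \sqrt{-104835} = i \sqrt{104835}$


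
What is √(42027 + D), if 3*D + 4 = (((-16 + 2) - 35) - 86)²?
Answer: √432906/3 ≈ 219.32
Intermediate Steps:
D = 18221/3 (D = -4/3 + (((-16 + 2) - 35) - 86)²/3 = -4/3 + ((-14 - 35) - 86)²/3 = -4/3 + (-49 - 86)²/3 = -4/3 + (⅓)*(-135)² = -4/3 + (⅓)*18225 = -4/3 + 6075 = 18221/3 ≈ 6073.7)
√(42027 + D) = √(42027 + 18221/3) = √(144302/3) = √432906/3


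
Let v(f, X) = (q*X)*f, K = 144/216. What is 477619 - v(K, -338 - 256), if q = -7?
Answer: 474847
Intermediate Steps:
K = 2/3 (K = 144*(1/216) = 2/3 ≈ 0.66667)
v(f, X) = -7*X*f (v(f, X) = (-7*X)*f = -7*X*f)
477619 - v(K, -338 - 256) = 477619 - (-7)*(-338 - 256)*2/3 = 477619 - (-7)*(-594)*2/3 = 477619 - 1*2772 = 477619 - 2772 = 474847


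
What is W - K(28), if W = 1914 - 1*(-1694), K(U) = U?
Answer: 3580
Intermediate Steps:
W = 3608 (W = 1914 + 1694 = 3608)
W - K(28) = 3608 - 1*28 = 3608 - 28 = 3580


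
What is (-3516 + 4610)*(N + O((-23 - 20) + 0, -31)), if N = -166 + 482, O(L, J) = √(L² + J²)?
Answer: 345704 + 1094*√2810 ≈ 4.0370e+5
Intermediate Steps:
O(L, J) = √(J² + L²)
N = 316
(-3516 + 4610)*(N + O((-23 - 20) + 0, -31)) = (-3516 + 4610)*(316 + √((-31)² + ((-23 - 20) + 0)²)) = 1094*(316 + √(961 + (-43 + 0)²)) = 1094*(316 + √(961 + (-43)²)) = 1094*(316 + √(961 + 1849)) = 1094*(316 + √2810) = 345704 + 1094*√2810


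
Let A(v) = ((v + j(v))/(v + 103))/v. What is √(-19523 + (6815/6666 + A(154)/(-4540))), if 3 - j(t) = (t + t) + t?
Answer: I*√578666661437017715251074/5444428836 ≈ 139.72*I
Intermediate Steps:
j(t) = 3 - 3*t (j(t) = 3 - ((t + t) + t) = 3 - (2*t + t) = 3 - 3*t)
A(v) = (3 - 2*v)/(v*(103 + v)) (A(v) = ((v + (3 - 3*v))/(v + 103))/v = ((3 - 2*v)/(103 + v))/v = (3 - 2*v)/(v*(103 + v)))
√(-19523 + (6815/6666 + A(154)/(-4540))) = √(-19523 + (6815/6666 + ((3 - 2*154)/(154*(103 + 154)))/(-4540))) = √(-19523 + (6815*(1/6666) + ((1/154)*(3 - 308)/257)*(-1/4540))) = √(-19523 + (6815/6666 + ((1/154)*(1/257)*(-305))*(-1/4540))) = √(-19523 + (6815/6666 - 305/39578*(-1/4540))) = √(-19523 + (6815/6666 + 61/35936824)) = √(-19523 + 11132266463/10888857672) = √(-212572036063993/10888857672) = I*√578666661437017715251074/5444428836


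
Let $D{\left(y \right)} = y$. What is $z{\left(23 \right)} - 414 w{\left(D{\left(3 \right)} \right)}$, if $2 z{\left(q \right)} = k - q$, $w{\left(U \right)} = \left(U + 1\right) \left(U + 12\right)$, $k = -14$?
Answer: $- \frac{49717}{2} \approx -24859.0$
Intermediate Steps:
$w{\left(U \right)} = \left(1 + U\right) \left(12 + U\right)$
$z{\left(q \right)} = -7 - \frac{q}{2}$ ($z{\left(q \right)} = \frac{-14 - q}{2} = -7 - \frac{q}{2}$)
$z{\left(23 \right)} - 414 w{\left(D{\left(3 \right)} \right)} = \left(-7 - \frac{23}{2}\right) - 414 \left(12 + 3^{2} + 13 \cdot 3\right) = \left(-7 - \frac{23}{2}\right) - 414 \left(12 + 9 + 39\right) = - \frac{37}{2} - 24840 = - \frac{49717}{2}$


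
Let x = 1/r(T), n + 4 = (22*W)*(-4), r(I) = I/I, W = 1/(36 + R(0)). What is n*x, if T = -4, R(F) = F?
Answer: -58/9 ≈ -6.4444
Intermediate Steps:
W = 1/36 (W = 1/(36 + 0) = 1/36 ≈ 0.027778)
r(I) = 1
n = -58/9 (n = -4 + (22*(1/36))*(-4) = -4 + (11/18)*(-4) = -4 - 22/9 = -58/9 ≈ -6.4444)
x = 1 (x = 1/1 = 1)
n*x = -58/9*1 = -58/9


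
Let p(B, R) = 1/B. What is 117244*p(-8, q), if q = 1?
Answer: -29311/2 ≈ -14656.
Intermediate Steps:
117244*p(-8, q) = 117244/(-8) = 117244*(-1/8) = -29311/2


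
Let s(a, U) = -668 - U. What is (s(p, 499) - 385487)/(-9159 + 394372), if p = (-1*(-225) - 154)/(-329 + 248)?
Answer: -386654/385213 ≈ -1.0037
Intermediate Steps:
p = -71/81 (p = (225 - 154)/(-81) = 71*(-1/81) = -71/81 ≈ -0.87654)
(s(p, 499) - 385487)/(-9159 + 394372) = ((-668 - 1*499) - 385487)/(-9159 + 394372) = ((-668 - 499) - 385487)/385213 = (-1167 - 385487)*(1/385213) = -386654*1/385213 = -386654/385213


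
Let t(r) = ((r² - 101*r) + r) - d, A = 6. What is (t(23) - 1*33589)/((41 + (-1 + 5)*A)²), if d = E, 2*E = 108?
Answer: -35414/4225 ≈ -8.3820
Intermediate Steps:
E = 54 (E = (½)*108 = 54)
d = 54
t(r) = -54 + r² - 100*r (t(r) = ((r² - 101*r) + r) - 1*54 = (r² - 100*r) - 54 = -54 + r² - 100*r)
(t(23) - 1*33589)/((41 + (-1 + 5)*A)²) = ((-54 + 23² - 100*23) - 1*33589)/((41 + (-1 + 5)*6)²) = ((-54 + 529 - 2300) - 33589)/((41 + 4*6)²) = (-1825 - 33589)/((41 + 24)²) = -35414/(65²) = -35414/4225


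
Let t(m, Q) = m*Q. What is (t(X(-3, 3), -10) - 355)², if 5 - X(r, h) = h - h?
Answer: 164025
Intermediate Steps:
X(r, h) = 5 (X(r, h) = 5 - (h - h) = 5 - 1*0 = 5 + 0 = 5)
t(m, Q) = Q*m
(t(X(-3, 3), -10) - 355)² = (-10*5 - 355)² = (-50 - 355)² = (-405)² = 164025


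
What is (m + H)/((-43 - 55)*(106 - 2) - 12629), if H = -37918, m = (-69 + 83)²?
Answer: 12574/7607 ≈ 1.6530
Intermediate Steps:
m = 196 (m = 14² = 196)
(m + H)/((-43 - 55)*(106 - 2) - 12629) = (196 - 37918)/((-43 - 55)*(106 - 2) - 12629) = -37722/(-98*104 - 12629) = -37722/(-10192 - 12629) = -37722/(-22821) = -37722*(-1/22821) = 12574/7607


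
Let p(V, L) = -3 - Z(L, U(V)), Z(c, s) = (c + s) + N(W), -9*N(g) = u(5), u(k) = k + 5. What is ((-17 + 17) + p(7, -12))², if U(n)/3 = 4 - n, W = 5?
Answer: 29584/81 ≈ 365.23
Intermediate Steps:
u(k) = 5 + k
N(g) = -10/9 (N(g) = -(5 + 5)/9 = -⅑*10 = -10/9)
U(n) = 12 - 3*n (U(n) = 3*(4 - n) = 12 - 3*n)
Z(c, s) = -10/9 + c + s (Z(c, s) = (c + s) - 10/9 = -10/9 + c + s)
p(V, L) = -125/9 - L + 3*V (p(V, L) = -3 - (-10/9 + L + (12 - 3*V)) = -3 - (98/9 + L - 3*V) = -3 + (-98/9 - L + 3*V) = -125/9 - L + 3*V)
((-17 + 17) + p(7, -12))² = ((-17 + 17) + (-125/9 - 1*(-12) + 3*7))² = (0 + (-125/9 + 12 + 21))² = (0 + 172/9)² = (172/9)² = 29584/81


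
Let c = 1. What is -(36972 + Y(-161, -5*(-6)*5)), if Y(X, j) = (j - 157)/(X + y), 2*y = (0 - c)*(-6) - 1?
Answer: -11720138/317 ≈ -36972.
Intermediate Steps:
y = 5/2 (y = ((0 - 1*1)*(-6) - 1)/2 = ((0 - 1)*(-6) - 1)/2 = (-1*(-6) - 1)/2 = (6 - 1)/2 = (½)*5 = 5/2 ≈ 2.5000)
Y(X, j) = (-157 + j)/(5/2 + X) (Y(X, j) = (j - 157)/(X + 5/2) = (-157 + j)/(5/2 + X))
-(36972 + Y(-161, -5*(-6)*5)) = -(36972 + 2*(-157 - 5*(-6)*5)/(5 + 2*(-161))) = -(36972 + 2*(-157 + 30*5)/(5 - 322)) = -(36972 + 2*(-157 + 150)/(-317)) = -(36972 + 2*(-1/317)*(-7)) = -(36972 + 14/317) = -1*11720138/317 = -11720138/317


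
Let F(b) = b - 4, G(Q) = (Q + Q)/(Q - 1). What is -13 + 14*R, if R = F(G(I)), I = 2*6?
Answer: -423/11 ≈ -38.455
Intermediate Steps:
I = 12
G(Q) = 2*Q/(-1 + Q) (G(Q) = (2*Q)/(-1 + Q) = 2*Q/(-1 + Q))
F(b) = -4 + b
R = -20/11 (R = -4 + 2*12/(-1 + 12) = -4 + 2*12/11 = -4 + 2*12*(1/11) = -4 + 24/11 = -20/11 ≈ -1.8182)
-13 + 14*R = -13 + 14*(-20/11) = -13 - 280/11 = -423/11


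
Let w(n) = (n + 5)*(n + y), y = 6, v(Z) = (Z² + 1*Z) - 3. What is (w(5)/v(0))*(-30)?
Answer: 1100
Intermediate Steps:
v(Z) = -3 + Z + Z² (v(Z) = (Z² + Z) - 3 = (Z + Z²) - 3 = -3 + Z + Z²)
w(n) = (5 + n)*(6 + n) (w(n) = (n + 5)*(n + 6) = (5 + n)*(6 + n))
(w(5)/v(0))*(-30) = ((30 + 5² + 11*5)/(-3 + 0 + 0²))*(-30) = ((30 + 25 + 55)/(-3 + 0 + 0))*(-30) = (110/(-3))*(-30) = (110*(-⅓))*(-30) = -110/3*(-30) = 1100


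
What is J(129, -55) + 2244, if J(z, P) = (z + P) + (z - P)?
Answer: 2502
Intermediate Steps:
J(z, P) = 2*z (J(z, P) = (P + z) + (z - P) = 2*z)
J(129, -55) + 2244 = 2*129 + 2244 = 258 + 2244 = 2502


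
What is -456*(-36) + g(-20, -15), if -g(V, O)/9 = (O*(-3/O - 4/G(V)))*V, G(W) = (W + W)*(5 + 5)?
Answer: 15849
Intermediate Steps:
G(W) = 20*W (G(W) = (2*W)*10 = 20*W)
g(V, O) = -9*O*V*(-3/O - 1/(5*V)) (g(V, O) = -9*O*(-3/O - 4*1/(20*V))*V = -9*O*(-3/O - 1/(5*V))*V = -9*O*V*(-3/O - 1/(5*V)))
-456*(-36) + g(-20, -15) = -456*(-36) + (27*(-20) + (9/5)*(-15)) = 16416 + (-540 - 27) = 16416 - 567 = 15849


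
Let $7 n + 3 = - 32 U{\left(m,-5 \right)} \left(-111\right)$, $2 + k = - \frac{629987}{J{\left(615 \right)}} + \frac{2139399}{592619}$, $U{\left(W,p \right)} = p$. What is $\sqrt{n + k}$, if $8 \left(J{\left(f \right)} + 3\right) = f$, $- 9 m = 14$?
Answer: $\frac{i \sqrt{66500167449430685359914}}{2451664803} \approx 105.18 i$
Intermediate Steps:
$m = - \frac{14}{9}$ ($m = \left(- \frac{1}{9}\right) 14 = - \frac{14}{9} \approx -1.5556$)
$J{\left(f \right)} = -3 + \frac{f}{8}$
$k = - \frac{2986174218473}{350237829}$ ($k = -2 + \left(- \frac{629987}{-3 + \frac{1}{8} \cdot 615} + \frac{2139399}{592619}\right) = -2 + \left(- \frac{629987}{-3 + \frac{615}{8}} + 2139399 \cdot \frac{1}{592619}\right) = -2 + \left(- \frac{629987}{\frac{591}{8}} + \frac{2139399}{592619}\right) = -2 + \left(\left(-629987\right) \frac{8}{591} + \frac{2139399}{592619}\right) = -2 + \left(- \frac{5039896}{591} + \frac{2139399}{592619}\right) = -2 - \frac{2985473742815}{350237829} = - \frac{2986174218473}{350237829} \approx -8526.1$)
$n = - \frac{17763}{7}$ ($n = - \frac{3}{7} + \frac{\left(-32\right) \left(-5\right) \left(-111\right)}{7} = - \frac{3}{7} + \frac{160 \left(-111\right)}{7} = - \frac{3}{7} + \frac{1}{7} \left(-17760\right) = - \frac{3}{7} - \frac{17760}{7} = - \frac{17763}{7} \approx -2537.6$)
$\sqrt{n + k} = \sqrt{- \frac{17763}{7} - \frac{2986174218473}{350237829}} = \sqrt{- \frac{27124494085838}{2451664803}} = \frac{i \sqrt{66500167449430685359914}}{2451664803}$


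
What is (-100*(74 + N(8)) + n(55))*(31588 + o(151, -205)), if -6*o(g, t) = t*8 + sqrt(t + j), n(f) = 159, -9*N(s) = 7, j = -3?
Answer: -6162204896/27 + 128938*I*sqrt(13)/27 ≈ -2.2823e+8 + 17218.0*I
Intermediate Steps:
N(s) = -7/9 (N(s) = -1/9*7 = -7/9)
o(g, t) = -4*t/3 - sqrt(-3 + t)/6 (o(g, t) = -(t*8 + sqrt(t - 3))/6 = -(8*t + sqrt(-3 + t))/6 = -(sqrt(-3 + t) + 8*t)/6 = -4*t/3 - sqrt(-3 + t)/6)
(-100*(74 + N(8)) + n(55))*(31588 + o(151, -205)) = (-100*(74 - 7/9) + 159)*(31588 + (-4/3*(-205) - sqrt(-3 - 205)/6)) = (-100*659/9 + 159)*(31588 + (820/3 - 2*I*sqrt(13)/3)) = (-65900/9 + 159)*(31588 + (820/3 - 2*I*sqrt(13)/3)) = -64469*(31588 + (820/3 - 2*I*sqrt(13)/3))/9 = -64469*(95584/3 - 2*I*sqrt(13)/3)/9 = -6162204896/27 + 128938*I*sqrt(13)/27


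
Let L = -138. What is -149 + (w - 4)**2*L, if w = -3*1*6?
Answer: -66941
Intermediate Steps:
w = -18 (w = -3*6 = -18)
-149 + (w - 4)**2*L = -149 + (-18 - 4)**2*(-138) = -149 + (-22)**2*(-138) = -149 + 484*(-138) = -149 - 66792 = -66941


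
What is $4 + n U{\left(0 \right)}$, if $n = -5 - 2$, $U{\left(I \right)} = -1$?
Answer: $11$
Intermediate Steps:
$n = -7$
$4 + n U{\left(0 \right)} = 4 - -7 = 4 + 7 = 11$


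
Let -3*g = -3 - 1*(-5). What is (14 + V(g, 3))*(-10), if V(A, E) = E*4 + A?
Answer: -760/3 ≈ -253.33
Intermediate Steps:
g = -2/3 (g = -(-3 - 1*(-5))/3 = -(-3 + 5)/3 = -1/3*2 = -2/3 ≈ -0.66667)
V(A, E) = A + 4*E (V(A, E) = 4*E + A = A + 4*E)
(14 + V(g, 3))*(-10) = (14 + (-2/3 + 4*3))*(-10) = (14 + (-2/3 + 12))*(-10) = (14 + 34/3)*(-10) = (76/3)*(-10) = -760/3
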